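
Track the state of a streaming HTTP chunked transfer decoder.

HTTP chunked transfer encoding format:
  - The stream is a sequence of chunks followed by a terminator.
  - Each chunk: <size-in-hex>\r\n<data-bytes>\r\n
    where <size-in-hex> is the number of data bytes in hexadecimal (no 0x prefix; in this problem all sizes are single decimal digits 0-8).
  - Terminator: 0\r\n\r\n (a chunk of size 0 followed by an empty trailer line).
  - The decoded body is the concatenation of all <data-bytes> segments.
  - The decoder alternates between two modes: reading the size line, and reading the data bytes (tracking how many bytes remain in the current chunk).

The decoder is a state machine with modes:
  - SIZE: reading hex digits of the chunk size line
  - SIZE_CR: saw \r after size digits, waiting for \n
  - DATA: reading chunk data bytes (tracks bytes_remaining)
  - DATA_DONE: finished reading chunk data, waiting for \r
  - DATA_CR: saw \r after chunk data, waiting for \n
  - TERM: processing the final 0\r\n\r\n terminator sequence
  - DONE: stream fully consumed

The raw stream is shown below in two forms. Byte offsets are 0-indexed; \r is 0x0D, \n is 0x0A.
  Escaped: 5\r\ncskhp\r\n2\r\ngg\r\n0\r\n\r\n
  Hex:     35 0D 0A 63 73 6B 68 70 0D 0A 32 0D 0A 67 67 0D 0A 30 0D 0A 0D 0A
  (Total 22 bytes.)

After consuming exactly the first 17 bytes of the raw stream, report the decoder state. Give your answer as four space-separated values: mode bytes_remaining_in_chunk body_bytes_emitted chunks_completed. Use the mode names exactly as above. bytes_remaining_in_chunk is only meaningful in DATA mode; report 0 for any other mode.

Byte 0 = '5': mode=SIZE remaining=0 emitted=0 chunks_done=0
Byte 1 = 0x0D: mode=SIZE_CR remaining=0 emitted=0 chunks_done=0
Byte 2 = 0x0A: mode=DATA remaining=5 emitted=0 chunks_done=0
Byte 3 = 'c': mode=DATA remaining=4 emitted=1 chunks_done=0
Byte 4 = 's': mode=DATA remaining=3 emitted=2 chunks_done=0
Byte 5 = 'k': mode=DATA remaining=2 emitted=3 chunks_done=0
Byte 6 = 'h': mode=DATA remaining=1 emitted=4 chunks_done=0
Byte 7 = 'p': mode=DATA_DONE remaining=0 emitted=5 chunks_done=0
Byte 8 = 0x0D: mode=DATA_CR remaining=0 emitted=5 chunks_done=0
Byte 9 = 0x0A: mode=SIZE remaining=0 emitted=5 chunks_done=1
Byte 10 = '2': mode=SIZE remaining=0 emitted=5 chunks_done=1
Byte 11 = 0x0D: mode=SIZE_CR remaining=0 emitted=5 chunks_done=1
Byte 12 = 0x0A: mode=DATA remaining=2 emitted=5 chunks_done=1
Byte 13 = 'g': mode=DATA remaining=1 emitted=6 chunks_done=1
Byte 14 = 'g': mode=DATA_DONE remaining=0 emitted=7 chunks_done=1
Byte 15 = 0x0D: mode=DATA_CR remaining=0 emitted=7 chunks_done=1
Byte 16 = 0x0A: mode=SIZE remaining=0 emitted=7 chunks_done=2

Answer: SIZE 0 7 2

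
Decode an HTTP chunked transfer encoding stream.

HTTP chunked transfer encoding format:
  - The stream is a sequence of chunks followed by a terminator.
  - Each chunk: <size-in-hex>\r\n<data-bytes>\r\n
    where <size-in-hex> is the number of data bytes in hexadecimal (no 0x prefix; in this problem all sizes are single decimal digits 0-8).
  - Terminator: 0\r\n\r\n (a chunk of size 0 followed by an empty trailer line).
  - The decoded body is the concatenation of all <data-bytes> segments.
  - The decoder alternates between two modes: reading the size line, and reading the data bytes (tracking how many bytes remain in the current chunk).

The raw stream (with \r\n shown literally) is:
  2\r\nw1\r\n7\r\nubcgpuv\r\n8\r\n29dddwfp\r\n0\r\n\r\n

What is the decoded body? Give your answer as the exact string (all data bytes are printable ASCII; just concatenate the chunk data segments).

Chunk 1: stream[0..1]='2' size=0x2=2, data at stream[3..5]='w1' -> body[0..2], body so far='w1'
Chunk 2: stream[7..8]='7' size=0x7=7, data at stream[10..17]='ubcgpuv' -> body[2..9], body so far='w1ubcgpuv'
Chunk 3: stream[19..20]='8' size=0x8=8, data at stream[22..30]='29dddwfp' -> body[9..17], body so far='w1ubcgpuv29dddwfp'
Chunk 4: stream[32..33]='0' size=0 (terminator). Final body='w1ubcgpuv29dddwfp' (17 bytes)

Answer: w1ubcgpuv29dddwfp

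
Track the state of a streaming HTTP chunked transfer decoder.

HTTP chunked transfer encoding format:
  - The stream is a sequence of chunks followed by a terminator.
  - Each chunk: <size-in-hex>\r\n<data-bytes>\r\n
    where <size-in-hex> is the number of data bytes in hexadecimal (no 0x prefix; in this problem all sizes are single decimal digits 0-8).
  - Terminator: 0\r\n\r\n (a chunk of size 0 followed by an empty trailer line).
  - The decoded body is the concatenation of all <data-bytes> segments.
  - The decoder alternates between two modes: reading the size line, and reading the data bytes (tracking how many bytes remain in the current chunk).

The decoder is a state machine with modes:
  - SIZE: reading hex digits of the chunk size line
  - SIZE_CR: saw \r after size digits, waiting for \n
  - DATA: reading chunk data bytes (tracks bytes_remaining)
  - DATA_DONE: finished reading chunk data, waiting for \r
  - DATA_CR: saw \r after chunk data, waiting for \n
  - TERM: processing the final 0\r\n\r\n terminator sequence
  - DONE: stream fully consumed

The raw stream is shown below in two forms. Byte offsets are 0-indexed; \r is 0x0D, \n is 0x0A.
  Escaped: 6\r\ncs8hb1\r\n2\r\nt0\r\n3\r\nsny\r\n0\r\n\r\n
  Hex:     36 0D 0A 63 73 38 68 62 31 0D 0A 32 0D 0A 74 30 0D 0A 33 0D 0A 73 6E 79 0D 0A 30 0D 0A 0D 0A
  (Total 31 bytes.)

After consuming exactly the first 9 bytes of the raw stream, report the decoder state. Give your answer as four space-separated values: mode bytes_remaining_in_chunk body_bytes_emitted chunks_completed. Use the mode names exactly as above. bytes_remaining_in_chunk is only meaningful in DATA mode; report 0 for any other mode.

Answer: DATA_DONE 0 6 0

Derivation:
Byte 0 = '6': mode=SIZE remaining=0 emitted=0 chunks_done=0
Byte 1 = 0x0D: mode=SIZE_CR remaining=0 emitted=0 chunks_done=0
Byte 2 = 0x0A: mode=DATA remaining=6 emitted=0 chunks_done=0
Byte 3 = 'c': mode=DATA remaining=5 emitted=1 chunks_done=0
Byte 4 = 's': mode=DATA remaining=4 emitted=2 chunks_done=0
Byte 5 = '8': mode=DATA remaining=3 emitted=3 chunks_done=0
Byte 6 = 'h': mode=DATA remaining=2 emitted=4 chunks_done=0
Byte 7 = 'b': mode=DATA remaining=1 emitted=5 chunks_done=0
Byte 8 = '1': mode=DATA_DONE remaining=0 emitted=6 chunks_done=0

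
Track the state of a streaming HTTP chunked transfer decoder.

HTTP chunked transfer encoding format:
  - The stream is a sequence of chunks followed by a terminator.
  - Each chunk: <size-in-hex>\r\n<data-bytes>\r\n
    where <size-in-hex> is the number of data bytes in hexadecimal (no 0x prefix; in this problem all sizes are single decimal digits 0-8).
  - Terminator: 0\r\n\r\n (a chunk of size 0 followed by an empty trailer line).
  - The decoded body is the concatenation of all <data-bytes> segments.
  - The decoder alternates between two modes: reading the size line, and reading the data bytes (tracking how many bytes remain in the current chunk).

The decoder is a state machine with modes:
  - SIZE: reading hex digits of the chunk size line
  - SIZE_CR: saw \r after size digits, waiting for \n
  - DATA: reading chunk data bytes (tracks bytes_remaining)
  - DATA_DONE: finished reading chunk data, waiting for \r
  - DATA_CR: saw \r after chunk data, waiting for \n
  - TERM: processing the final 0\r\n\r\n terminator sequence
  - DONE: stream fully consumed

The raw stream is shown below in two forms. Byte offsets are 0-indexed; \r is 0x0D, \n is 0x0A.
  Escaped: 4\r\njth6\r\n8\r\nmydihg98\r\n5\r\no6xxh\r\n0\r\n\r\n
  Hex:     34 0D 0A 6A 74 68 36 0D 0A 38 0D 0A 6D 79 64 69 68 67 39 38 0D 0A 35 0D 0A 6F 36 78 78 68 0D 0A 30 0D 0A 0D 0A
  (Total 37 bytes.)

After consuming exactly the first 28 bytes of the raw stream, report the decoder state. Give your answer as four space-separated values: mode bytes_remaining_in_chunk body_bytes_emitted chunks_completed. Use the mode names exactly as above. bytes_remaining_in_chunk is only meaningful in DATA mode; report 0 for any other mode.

Answer: DATA 2 15 2

Derivation:
Byte 0 = '4': mode=SIZE remaining=0 emitted=0 chunks_done=0
Byte 1 = 0x0D: mode=SIZE_CR remaining=0 emitted=0 chunks_done=0
Byte 2 = 0x0A: mode=DATA remaining=4 emitted=0 chunks_done=0
Byte 3 = 'j': mode=DATA remaining=3 emitted=1 chunks_done=0
Byte 4 = 't': mode=DATA remaining=2 emitted=2 chunks_done=0
Byte 5 = 'h': mode=DATA remaining=1 emitted=3 chunks_done=0
Byte 6 = '6': mode=DATA_DONE remaining=0 emitted=4 chunks_done=0
Byte 7 = 0x0D: mode=DATA_CR remaining=0 emitted=4 chunks_done=0
Byte 8 = 0x0A: mode=SIZE remaining=0 emitted=4 chunks_done=1
Byte 9 = '8': mode=SIZE remaining=0 emitted=4 chunks_done=1
Byte 10 = 0x0D: mode=SIZE_CR remaining=0 emitted=4 chunks_done=1
Byte 11 = 0x0A: mode=DATA remaining=8 emitted=4 chunks_done=1
Byte 12 = 'm': mode=DATA remaining=7 emitted=5 chunks_done=1
Byte 13 = 'y': mode=DATA remaining=6 emitted=6 chunks_done=1
Byte 14 = 'd': mode=DATA remaining=5 emitted=7 chunks_done=1
Byte 15 = 'i': mode=DATA remaining=4 emitted=8 chunks_done=1
Byte 16 = 'h': mode=DATA remaining=3 emitted=9 chunks_done=1
Byte 17 = 'g': mode=DATA remaining=2 emitted=10 chunks_done=1
Byte 18 = '9': mode=DATA remaining=1 emitted=11 chunks_done=1
Byte 19 = '8': mode=DATA_DONE remaining=0 emitted=12 chunks_done=1
Byte 20 = 0x0D: mode=DATA_CR remaining=0 emitted=12 chunks_done=1
Byte 21 = 0x0A: mode=SIZE remaining=0 emitted=12 chunks_done=2
Byte 22 = '5': mode=SIZE remaining=0 emitted=12 chunks_done=2
Byte 23 = 0x0D: mode=SIZE_CR remaining=0 emitted=12 chunks_done=2
Byte 24 = 0x0A: mode=DATA remaining=5 emitted=12 chunks_done=2
Byte 25 = 'o': mode=DATA remaining=4 emitted=13 chunks_done=2
Byte 26 = '6': mode=DATA remaining=3 emitted=14 chunks_done=2
Byte 27 = 'x': mode=DATA remaining=2 emitted=15 chunks_done=2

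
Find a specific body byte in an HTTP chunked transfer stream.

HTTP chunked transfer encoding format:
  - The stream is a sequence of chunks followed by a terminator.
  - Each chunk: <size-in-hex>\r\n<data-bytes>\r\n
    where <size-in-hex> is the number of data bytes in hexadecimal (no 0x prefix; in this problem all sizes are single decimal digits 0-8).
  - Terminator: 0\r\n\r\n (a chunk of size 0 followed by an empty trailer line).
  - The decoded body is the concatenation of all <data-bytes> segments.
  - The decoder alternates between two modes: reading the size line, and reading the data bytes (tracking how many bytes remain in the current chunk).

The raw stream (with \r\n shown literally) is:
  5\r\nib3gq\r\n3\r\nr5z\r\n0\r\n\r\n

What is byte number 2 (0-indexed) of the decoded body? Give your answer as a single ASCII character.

Chunk 1: stream[0..1]='5' size=0x5=5, data at stream[3..8]='ib3gq' -> body[0..5], body so far='ib3gq'
Chunk 2: stream[10..11]='3' size=0x3=3, data at stream[13..16]='r5z' -> body[5..8], body so far='ib3gqr5z'
Chunk 3: stream[18..19]='0' size=0 (terminator). Final body='ib3gqr5z' (8 bytes)
Body byte 2 = '3'

Answer: 3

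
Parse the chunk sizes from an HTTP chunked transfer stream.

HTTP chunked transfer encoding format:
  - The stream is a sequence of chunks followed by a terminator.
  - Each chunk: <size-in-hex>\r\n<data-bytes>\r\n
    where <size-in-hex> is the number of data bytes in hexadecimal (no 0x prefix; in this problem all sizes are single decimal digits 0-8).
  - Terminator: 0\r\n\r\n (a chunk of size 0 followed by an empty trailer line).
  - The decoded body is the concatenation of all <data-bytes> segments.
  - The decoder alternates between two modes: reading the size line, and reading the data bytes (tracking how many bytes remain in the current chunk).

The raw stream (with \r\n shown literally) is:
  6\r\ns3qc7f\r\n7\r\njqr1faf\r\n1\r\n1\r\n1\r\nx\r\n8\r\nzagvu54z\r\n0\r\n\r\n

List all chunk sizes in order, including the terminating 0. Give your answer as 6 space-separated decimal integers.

Answer: 6 7 1 1 8 0

Derivation:
Chunk 1: stream[0..1]='6' size=0x6=6, data at stream[3..9]='s3qc7f' -> body[0..6], body so far='s3qc7f'
Chunk 2: stream[11..12]='7' size=0x7=7, data at stream[14..21]='jqr1faf' -> body[6..13], body so far='s3qc7fjqr1faf'
Chunk 3: stream[23..24]='1' size=0x1=1, data at stream[26..27]='1' -> body[13..14], body so far='s3qc7fjqr1faf1'
Chunk 4: stream[29..30]='1' size=0x1=1, data at stream[32..33]='x' -> body[14..15], body so far='s3qc7fjqr1faf1x'
Chunk 5: stream[35..36]='8' size=0x8=8, data at stream[38..46]='zagvu54z' -> body[15..23], body so far='s3qc7fjqr1faf1xzagvu54z'
Chunk 6: stream[48..49]='0' size=0 (terminator). Final body='s3qc7fjqr1faf1xzagvu54z' (23 bytes)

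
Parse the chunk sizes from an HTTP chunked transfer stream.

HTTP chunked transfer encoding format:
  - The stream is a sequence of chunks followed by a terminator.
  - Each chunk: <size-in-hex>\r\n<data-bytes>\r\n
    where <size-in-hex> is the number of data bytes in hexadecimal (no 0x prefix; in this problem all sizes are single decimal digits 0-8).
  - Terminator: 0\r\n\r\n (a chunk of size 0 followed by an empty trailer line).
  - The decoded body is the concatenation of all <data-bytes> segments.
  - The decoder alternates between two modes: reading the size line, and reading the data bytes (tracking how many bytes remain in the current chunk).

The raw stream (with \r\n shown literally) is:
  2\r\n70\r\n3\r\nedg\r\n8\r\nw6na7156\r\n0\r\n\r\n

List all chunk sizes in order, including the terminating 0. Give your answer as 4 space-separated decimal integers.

Answer: 2 3 8 0

Derivation:
Chunk 1: stream[0..1]='2' size=0x2=2, data at stream[3..5]='70' -> body[0..2], body so far='70'
Chunk 2: stream[7..8]='3' size=0x3=3, data at stream[10..13]='edg' -> body[2..5], body so far='70edg'
Chunk 3: stream[15..16]='8' size=0x8=8, data at stream[18..26]='w6na7156' -> body[5..13], body so far='70edgw6na7156'
Chunk 4: stream[28..29]='0' size=0 (terminator). Final body='70edgw6na7156' (13 bytes)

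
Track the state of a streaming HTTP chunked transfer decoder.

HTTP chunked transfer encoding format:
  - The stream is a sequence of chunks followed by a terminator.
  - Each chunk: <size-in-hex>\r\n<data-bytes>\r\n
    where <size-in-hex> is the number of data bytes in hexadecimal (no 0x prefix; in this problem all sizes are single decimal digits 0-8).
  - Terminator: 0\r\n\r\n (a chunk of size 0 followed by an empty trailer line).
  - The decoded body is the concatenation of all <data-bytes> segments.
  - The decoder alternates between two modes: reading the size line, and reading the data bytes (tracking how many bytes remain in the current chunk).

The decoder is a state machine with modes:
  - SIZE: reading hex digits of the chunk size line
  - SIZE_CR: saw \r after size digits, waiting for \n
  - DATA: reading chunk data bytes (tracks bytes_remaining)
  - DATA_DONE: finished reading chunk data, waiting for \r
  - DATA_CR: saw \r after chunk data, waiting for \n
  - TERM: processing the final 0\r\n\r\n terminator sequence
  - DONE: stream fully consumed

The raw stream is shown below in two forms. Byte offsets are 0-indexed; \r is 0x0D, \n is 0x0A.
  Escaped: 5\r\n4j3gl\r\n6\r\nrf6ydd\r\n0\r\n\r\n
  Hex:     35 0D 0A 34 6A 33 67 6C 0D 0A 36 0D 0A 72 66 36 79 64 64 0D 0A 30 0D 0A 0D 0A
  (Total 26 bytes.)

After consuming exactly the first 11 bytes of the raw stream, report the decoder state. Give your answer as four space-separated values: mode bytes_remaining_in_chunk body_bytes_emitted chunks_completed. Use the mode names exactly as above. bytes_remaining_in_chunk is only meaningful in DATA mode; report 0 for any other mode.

Byte 0 = '5': mode=SIZE remaining=0 emitted=0 chunks_done=0
Byte 1 = 0x0D: mode=SIZE_CR remaining=0 emitted=0 chunks_done=0
Byte 2 = 0x0A: mode=DATA remaining=5 emitted=0 chunks_done=0
Byte 3 = '4': mode=DATA remaining=4 emitted=1 chunks_done=0
Byte 4 = 'j': mode=DATA remaining=3 emitted=2 chunks_done=0
Byte 5 = '3': mode=DATA remaining=2 emitted=3 chunks_done=0
Byte 6 = 'g': mode=DATA remaining=1 emitted=4 chunks_done=0
Byte 7 = 'l': mode=DATA_DONE remaining=0 emitted=5 chunks_done=0
Byte 8 = 0x0D: mode=DATA_CR remaining=0 emitted=5 chunks_done=0
Byte 9 = 0x0A: mode=SIZE remaining=0 emitted=5 chunks_done=1
Byte 10 = '6': mode=SIZE remaining=0 emitted=5 chunks_done=1

Answer: SIZE 0 5 1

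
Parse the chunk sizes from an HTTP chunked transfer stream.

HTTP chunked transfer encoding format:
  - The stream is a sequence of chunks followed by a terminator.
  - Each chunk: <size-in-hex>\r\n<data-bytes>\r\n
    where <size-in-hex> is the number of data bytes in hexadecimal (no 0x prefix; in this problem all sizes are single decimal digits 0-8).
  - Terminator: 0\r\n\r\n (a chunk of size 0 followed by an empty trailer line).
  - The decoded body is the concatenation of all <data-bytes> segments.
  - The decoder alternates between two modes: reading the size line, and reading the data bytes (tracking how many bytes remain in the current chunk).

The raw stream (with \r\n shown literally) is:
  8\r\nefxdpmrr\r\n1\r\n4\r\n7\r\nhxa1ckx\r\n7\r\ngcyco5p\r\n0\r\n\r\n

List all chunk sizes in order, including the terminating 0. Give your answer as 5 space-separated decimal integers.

Answer: 8 1 7 7 0

Derivation:
Chunk 1: stream[0..1]='8' size=0x8=8, data at stream[3..11]='efxdpmrr' -> body[0..8], body so far='efxdpmrr'
Chunk 2: stream[13..14]='1' size=0x1=1, data at stream[16..17]='4' -> body[8..9], body so far='efxdpmrr4'
Chunk 3: stream[19..20]='7' size=0x7=7, data at stream[22..29]='hxa1ckx' -> body[9..16], body so far='efxdpmrr4hxa1ckx'
Chunk 4: stream[31..32]='7' size=0x7=7, data at stream[34..41]='gcyco5p' -> body[16..23], body so far='efxdpmrr4hxa1ckxgcyco5p'
Chunk 5: stream[43..44]='0' size=0 (terminator). Final body='efxdpmrr4hxa1ckxgcyco5p' (23 bytes)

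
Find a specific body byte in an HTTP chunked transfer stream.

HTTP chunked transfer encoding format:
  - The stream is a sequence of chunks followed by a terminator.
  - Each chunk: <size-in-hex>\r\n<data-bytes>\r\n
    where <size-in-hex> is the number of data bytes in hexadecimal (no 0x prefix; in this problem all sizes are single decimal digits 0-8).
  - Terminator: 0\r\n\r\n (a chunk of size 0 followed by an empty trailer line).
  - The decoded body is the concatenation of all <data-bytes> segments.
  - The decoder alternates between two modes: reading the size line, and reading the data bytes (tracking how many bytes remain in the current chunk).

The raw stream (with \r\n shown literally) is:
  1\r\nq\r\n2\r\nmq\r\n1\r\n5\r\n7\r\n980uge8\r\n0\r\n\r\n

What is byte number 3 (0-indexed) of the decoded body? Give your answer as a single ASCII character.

Chunk 1: stream[0..1]='1' size=0x1=1, data at stream[3..4]='q' -> body[0..1], body so far='q'
Chunk 2: stream[6..7]='2' size=0x2=2, data at stream[9..11]='mq' -> body[1..3], body so far='qmq'
Chunk 3: stream[13..14]='1' size=0x1=1, data at stream[16..17]='5' -> body[3..4], body so far='qmq5'
Chunk 4: stream[19..20]='7' size=0x7=7, data at stream[22..29]='980uge8' -> body[4..11], body so far='qmq5980uge8'
Chunk 5: stream[31..32]='0' size=0 (terminator). Final body='qmq5980uge8' (11 bytes)
Body byte 3 = '5'

Answer: 5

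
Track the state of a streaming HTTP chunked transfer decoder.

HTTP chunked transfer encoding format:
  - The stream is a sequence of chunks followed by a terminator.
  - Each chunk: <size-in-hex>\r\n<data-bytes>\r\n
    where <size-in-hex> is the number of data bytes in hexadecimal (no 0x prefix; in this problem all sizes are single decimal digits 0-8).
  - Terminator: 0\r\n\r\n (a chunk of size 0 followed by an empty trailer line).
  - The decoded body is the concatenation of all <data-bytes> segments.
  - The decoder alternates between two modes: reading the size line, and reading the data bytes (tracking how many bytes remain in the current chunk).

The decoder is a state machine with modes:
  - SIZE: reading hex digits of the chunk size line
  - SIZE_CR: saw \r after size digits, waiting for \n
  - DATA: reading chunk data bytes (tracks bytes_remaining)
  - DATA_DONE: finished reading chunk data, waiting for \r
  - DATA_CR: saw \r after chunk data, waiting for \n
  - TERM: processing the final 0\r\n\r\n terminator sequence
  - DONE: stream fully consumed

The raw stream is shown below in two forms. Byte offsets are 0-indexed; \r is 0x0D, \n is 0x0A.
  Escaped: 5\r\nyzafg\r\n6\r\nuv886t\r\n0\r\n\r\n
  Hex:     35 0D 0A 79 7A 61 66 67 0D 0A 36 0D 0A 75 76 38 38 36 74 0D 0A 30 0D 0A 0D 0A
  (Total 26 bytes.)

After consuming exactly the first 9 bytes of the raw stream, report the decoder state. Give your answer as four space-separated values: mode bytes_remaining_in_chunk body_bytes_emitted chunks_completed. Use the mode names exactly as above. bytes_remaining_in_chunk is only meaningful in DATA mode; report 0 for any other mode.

Answer: DATA_CR 0 5 0

Derivation:
Byte 0 = '5': mode=SIZE remaining=0 emitted=0 chunks_done=0
Byte 1 = 0x0D: mode=SIZE_CR remaining=0 emitted=0 chunks_done=0
Byte 2 = 0x0A: mode=DATA remaining=5 emitted=0 chunks_done=0
Byte 3 = 'y': mode=DATA remaining=4 emitted=1 chunks_done=0
Byte 4 = 'z': mode=DATA remaining=3 emitted=2 chunks_done=0
Byte 5 = 'a': mode=DATA remaining=2 emitted=3 chunks_done=0
Byte 6 = 'f': mode=DATA remaining=1 emitted=4 chunks_done=0
Byte 7 = 'g': mode=DATA_DONE remaining=0 emitted=5 chunks_done=0
Byte 8 = 0x0D: mode=DATA_CR remaining=0 emitted=5 chunks_done=0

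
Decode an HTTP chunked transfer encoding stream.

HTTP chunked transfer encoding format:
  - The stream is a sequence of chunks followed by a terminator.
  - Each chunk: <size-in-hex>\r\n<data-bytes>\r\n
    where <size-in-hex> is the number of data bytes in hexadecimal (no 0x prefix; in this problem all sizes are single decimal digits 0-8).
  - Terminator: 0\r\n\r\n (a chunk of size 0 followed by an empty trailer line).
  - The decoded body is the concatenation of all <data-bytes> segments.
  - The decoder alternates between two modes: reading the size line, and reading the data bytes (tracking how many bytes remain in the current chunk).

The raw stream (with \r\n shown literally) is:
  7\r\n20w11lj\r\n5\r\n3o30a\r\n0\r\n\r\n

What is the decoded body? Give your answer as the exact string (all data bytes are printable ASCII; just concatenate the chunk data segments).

Chunk 1: stream[0..1]='7' size=0x7=7, data at stream[3..10]='20w11lj' -> body[0..7], body so far='20w11lj'
Chunk 2: stream[12..13]='5' size=0x5=5, data at stream[15..20]='3o30a' -> body[7..12], body so far='20w11lj3o30a'
Chunk 3: stream[22..23]='0' size=0 (terminator). Final body='20w11lj3o30a' (12 bytes)

Answer: 20w11lj3o30a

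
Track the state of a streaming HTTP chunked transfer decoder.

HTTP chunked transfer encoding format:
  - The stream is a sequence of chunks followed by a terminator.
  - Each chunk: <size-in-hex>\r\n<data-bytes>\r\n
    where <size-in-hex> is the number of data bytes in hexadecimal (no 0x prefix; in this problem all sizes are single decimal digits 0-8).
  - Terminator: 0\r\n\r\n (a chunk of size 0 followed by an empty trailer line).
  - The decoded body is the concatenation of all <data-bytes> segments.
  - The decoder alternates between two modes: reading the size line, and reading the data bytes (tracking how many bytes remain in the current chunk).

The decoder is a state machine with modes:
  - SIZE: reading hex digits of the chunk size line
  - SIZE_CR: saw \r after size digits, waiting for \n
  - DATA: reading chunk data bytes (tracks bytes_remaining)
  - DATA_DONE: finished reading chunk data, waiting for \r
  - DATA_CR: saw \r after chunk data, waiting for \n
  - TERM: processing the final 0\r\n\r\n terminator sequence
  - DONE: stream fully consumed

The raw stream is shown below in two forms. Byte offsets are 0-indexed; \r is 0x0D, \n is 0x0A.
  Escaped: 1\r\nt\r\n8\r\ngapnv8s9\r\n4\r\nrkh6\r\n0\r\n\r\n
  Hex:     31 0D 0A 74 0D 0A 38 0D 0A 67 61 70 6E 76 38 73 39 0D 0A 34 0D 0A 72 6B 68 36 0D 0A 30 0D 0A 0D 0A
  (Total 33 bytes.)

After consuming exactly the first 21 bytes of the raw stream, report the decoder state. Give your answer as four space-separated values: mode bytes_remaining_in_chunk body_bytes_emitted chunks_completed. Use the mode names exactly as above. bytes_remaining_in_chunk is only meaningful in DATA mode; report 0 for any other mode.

Answer: SIZE_CR 0 9 2

Derivation:
Byte 0 = '1': mode=SIZE remaining=0 emitted=0 chunks_done=0
Byte 1 = 0x0D: mode=SIZE_CR remaining=0 emitted=0 chunks_done=0
Byte 2 = 0x0A: mode=DATA remaining=1 emitted=0 chunks_done=0
Byte 3 = 't': mode=DATA_DONE remaining=0 emitted=1 chunks_done=0
Byte 4 = 0x0D: mode=DATA_CR remaining=0 emitted=1 chunks_done=0
Byte 5 = 0x0A: mode=SIZE remaining=0 emitted=1 chunks_done=1
Byte 6 = '8': mode=SIZE remaining=0 emitted=1 chunks_done=1
Byte 7 = 0x0D: mode=SIZE_CR remaining=0 emitted=1 chunks_done=1
Byte 8 = 0x0A: mode=DATA remaining=8 emitted=1 chunks_done=1
Byte 9 = 'g': mode=DATA remaining=7 emitted=2 chunks_done=1
Byte 10 = 'a': mode=DATA remaining=6 emitted=3 chunks_done=1
Byte 11 = 'p': mode=DATA remaining=5 emitted=4 chunks_done=1
Byte 12 = 'n': mode=DATA remaining=4 emitted=5 chunks_done=1
Byte 13 = 'v': mode=DATA remaining=3 emitted=6 chunks_done=1
Byte 14 = '8': mode=DATA remaining=2 emitted=7 chunks_done=1
Byte 15 = 's': mode=DATA remaining=1 emitted=8 chunks_done=1
Byte 16 = '9': mode=DATA_DONE remaining=0 emitted=9 chunks_done=1
Byte 17 = 0x0D: mode=DATA_CR remaining=0 emitted=9 chunks_done=1
Byte 18 = 0x0A: mode=SIZE remaining=0 emitted=9 chunks_done=2
Byte 19 = '4': mode=SIZE remaining=0 emitted=9 chunks_done=2
Byte 20 = 0x0D: mode=SIZE_CR remaining=0 emitted=9 chunks_done=2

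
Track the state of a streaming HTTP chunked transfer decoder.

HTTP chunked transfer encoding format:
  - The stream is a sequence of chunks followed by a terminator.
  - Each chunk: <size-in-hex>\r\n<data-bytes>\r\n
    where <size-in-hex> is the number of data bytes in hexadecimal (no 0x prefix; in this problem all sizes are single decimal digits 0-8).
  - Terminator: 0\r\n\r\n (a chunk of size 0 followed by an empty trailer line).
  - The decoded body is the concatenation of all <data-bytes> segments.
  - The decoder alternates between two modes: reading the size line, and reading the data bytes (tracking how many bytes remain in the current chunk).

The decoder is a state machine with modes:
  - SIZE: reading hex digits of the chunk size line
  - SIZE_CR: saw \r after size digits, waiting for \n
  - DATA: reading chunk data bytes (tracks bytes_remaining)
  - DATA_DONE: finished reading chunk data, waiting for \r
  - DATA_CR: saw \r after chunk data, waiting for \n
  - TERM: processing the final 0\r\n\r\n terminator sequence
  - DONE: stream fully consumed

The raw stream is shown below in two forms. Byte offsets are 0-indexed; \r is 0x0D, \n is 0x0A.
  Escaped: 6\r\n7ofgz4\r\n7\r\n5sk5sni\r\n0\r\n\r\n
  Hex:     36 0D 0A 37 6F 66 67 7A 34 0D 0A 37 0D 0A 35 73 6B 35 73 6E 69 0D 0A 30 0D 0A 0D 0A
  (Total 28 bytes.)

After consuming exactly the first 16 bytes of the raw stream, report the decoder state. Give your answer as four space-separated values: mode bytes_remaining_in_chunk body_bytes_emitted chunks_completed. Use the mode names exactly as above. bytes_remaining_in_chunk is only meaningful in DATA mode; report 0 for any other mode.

Byte 0 = '6': mode=SIZE remaining=0 emitted=0 chunks_done=0
Byte 1 = 0x0D: mode=SIZE_CR remaining=0 emitted=0 chunks_done=0
Byte 2 = 0x0A: mode=DATA remaining=6 emitted=0 chunks_done=0
Byte 3 = '7': mode=DATA remaining=5 emitted=1 chunks_done=0
Byte 4 = 'o': mode=DATA remaining=4 emitted=2 chunks_done=0
Byte 5 = 'f': mode=DATA remaining=3 emitted=3 chunks_done=0
Byte 6 = 'g': mode=DATA remaining=2 emitted=4 chunks_done=0
Byte 7 = 'z': mode=DATA remaining=1 emitted=5 chunks_done=0
Byte 8 = '4': mode=DATA_DONE remaining=0 emitted=6 chunks_done=0
Byte 9 = 0x0D: mode=DATA_CR remaining=0 emitted=6 chunks_done=0
Byte 10 = 0x0A: mode=SIZE remaining=0 emitted=6 chunks_done=1
Byte 11 = '7': mode=SIZE remaining=0 emitted=6 chunks_done=1
Byte 12 = 0x0D: mode=SIZE_CR remaining=0 emitted=6 chunks_done=1
Byte 13 = 0x0A: mode=DATA remaining=7 emitted=6 chunks_done=1
Byte 14 = '5': mode=DATA remaining=6 emitted=7 chunks_done=1
Byte 15 = 's': mode=DATA remaining=5 emitted=8 chunks_done=1

Answer: DATA 5 8 1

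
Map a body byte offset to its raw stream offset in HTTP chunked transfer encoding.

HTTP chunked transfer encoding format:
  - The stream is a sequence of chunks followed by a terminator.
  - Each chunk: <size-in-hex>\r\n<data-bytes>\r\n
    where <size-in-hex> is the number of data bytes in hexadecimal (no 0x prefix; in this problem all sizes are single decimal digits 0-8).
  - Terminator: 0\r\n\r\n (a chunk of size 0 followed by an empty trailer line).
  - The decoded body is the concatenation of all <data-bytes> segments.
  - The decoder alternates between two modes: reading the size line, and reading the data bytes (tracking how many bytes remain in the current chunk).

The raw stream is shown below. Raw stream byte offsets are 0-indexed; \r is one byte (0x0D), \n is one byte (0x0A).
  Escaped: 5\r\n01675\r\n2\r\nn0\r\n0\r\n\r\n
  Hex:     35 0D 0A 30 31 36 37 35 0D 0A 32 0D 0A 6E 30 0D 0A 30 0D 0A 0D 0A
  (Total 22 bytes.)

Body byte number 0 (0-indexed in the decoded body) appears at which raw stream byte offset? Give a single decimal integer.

Answer: 3

Derivation:
Chunk 1: stream[0..1]='5' size=0x5=5, data at stream[3..8]='01675' -> body[0..5], body so far='01675'
Chunk 2: stream[10..11]='2' size=0x2=2, data at stream[13..15]='n0' -> body[5..7], body so far='01675n0'
Chunk 3: stream[17..18]='0' size=0 (terminator). Final body='01675n0' (7 bytes)
Body byte 0 at stream offset 3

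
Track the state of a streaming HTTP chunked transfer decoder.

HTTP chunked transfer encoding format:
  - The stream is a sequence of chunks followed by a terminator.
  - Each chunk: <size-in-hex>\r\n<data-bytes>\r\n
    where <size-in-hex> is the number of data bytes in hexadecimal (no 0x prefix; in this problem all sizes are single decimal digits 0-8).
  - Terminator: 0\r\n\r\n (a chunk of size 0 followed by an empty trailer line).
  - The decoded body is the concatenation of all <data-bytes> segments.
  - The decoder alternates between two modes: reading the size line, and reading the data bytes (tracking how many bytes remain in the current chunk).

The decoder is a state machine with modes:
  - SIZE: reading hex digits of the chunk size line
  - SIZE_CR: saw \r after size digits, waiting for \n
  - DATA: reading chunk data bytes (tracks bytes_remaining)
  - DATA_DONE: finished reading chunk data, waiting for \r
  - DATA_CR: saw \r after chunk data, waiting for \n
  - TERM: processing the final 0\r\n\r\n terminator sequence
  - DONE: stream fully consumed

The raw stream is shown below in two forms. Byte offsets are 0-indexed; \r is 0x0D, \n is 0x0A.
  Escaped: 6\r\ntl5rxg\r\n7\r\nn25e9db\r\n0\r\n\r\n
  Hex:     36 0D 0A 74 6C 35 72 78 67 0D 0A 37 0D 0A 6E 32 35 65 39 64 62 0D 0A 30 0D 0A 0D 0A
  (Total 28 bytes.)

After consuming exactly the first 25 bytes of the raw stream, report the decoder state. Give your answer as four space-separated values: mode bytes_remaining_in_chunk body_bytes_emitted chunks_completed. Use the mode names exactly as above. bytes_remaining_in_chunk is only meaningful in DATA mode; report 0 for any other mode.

Byte 0 = '6': mode=SIZE remaining=0 emitted=0 chunks_done=0
Byte 1 = 0x0D: mode=SIZE_CR remaining=0 emitted=0 chunks_done=0
Byte 2 = 0x0A: mode=DATA remaining=6 emitted=0 chunks_done=0
Byte 3 = 't': mode=DATA remaining=5 emitted=1 chunks_done=0
Byte 4 = 'l': mode=DATA remaining=4 emitted=2 chunks_done=0
Byte 5 = '5': mode=DATA remaining=3 emitted=3 chunks_done=0
Byte 6 = 'r': mode=DATA remaining=2 emitted=4 chunks_done=0
Byte 7 = 'x': mode=DATA remaining=1 emitted=5 chunks_done=0
Byte 8 = 'g': mode=DATA_DONE remaining=0 emitted=6 chunks_done=0
Byte 9 = 0x0D: mode=DATA_CR remaining=0 emitted=6 chunks_done=0
Byte 10 = 0x0A: mode=SIZE remaining=0 emitted=6 chunks_done=1
Byte 11 = '7': mode=SIZE remaining=0 emitted=6 chunks_done=1
Byte 12 = 0x0D: mode=SIZE_CR remaining=0 emitted=6 chunks_done=1
Byte 13 = 0x0A: mode=DATA remaining=7 emitted=6 chunks_done=1
Byte 14 = 'n': mode=DATA remaining=6 emitted=7 chunks_done=1
Byte 15 = '2': mode=DATA remaining=5 emitted=8 chunks_done=1
Byte 16 = '5': mode=DATA remaining=4 emitted=9 chunks_done=1
Byte 17 = 'e': mode=DATA remaining=3 emitted=10 chunks_done=1
Byte 18 = '9': mode=DATA remaining=2 emitted=11 chunks_done=1
Byte 19 = 'd': mode=DATA remaining=1 emitted=12 chunks_done=1
Byte 20 = 'b': mode=DATA_DONE remaining=0 emitted=13 chunks_done=1
Byte 21 = 0x0D: mode=DATA_CR remaining=0 emitted=13 chunks_done=1
Byte 22 = 0x0A: mode=SIZE remaining=0 emitted=13 chunks_done=2
Byte 23 = '0': mode=SIZE remaining=0 emitted=13 chunks_done=2
Byte 24 = 0x0D: mode=SIZE_CR remaining=0 emitted=13 chunks_done=2

Answer: SIZE_CR 0 13 2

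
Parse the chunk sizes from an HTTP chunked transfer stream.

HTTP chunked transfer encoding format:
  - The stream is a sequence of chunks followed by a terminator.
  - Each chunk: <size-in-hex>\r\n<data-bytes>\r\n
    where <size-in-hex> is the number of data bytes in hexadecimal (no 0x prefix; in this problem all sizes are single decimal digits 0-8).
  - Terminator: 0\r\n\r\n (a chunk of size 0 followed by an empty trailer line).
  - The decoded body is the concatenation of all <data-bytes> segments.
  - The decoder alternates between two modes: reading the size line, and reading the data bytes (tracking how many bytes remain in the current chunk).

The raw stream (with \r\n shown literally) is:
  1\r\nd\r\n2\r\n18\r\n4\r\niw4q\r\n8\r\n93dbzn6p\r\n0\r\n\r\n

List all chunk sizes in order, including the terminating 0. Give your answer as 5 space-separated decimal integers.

Chunk 1: stream[0..1]='1' size=0x1=1, data at stream[3..4]='d' -> body[0..1], body so far='d'
Chunk 2: stream[6..7]='2' size=0x2=2, data at stream[9..11]='18' -> body[1..3], body so far='d18'
Chunk 3: stream[13..14]='4' size=0x4=4, data at stream[16..20]='iw4q' -> body[3..7], body so far='d18iw4q'
Chunk 4: stream[22..23]='8' size=0x8=8, data at stream[25..33]='93dbzn6p' -> body[7..15], body so far='d18iw4q93dbzn6p'
Chunk 5: stream[35..36]='0' size=0 (terminator). Final body='d18iw4q93dbzn6p' (15 bytes)

Answer: 1 2 4 8 0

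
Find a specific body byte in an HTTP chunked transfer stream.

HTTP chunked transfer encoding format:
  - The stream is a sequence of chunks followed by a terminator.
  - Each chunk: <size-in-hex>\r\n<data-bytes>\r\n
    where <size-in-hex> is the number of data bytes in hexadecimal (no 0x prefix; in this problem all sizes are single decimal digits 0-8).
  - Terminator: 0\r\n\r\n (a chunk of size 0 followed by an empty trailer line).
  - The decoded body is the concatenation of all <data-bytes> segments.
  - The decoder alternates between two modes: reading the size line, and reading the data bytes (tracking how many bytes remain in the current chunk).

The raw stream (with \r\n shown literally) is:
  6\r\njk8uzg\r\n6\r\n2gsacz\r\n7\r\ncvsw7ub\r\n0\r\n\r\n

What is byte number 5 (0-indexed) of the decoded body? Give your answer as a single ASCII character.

Chunk 1: stream[0..1]='6' size=0x6=6, data at stream[3..9]='jk8uzg' -> body[0..6], body so far='jk8uzg'
Chunk 2: stream[11..12]='6' size=0x6=6, data at stream[14..20]='2gsacz' -> body[6..12], body so far='jk8uzg2gsacz'
Chunk 3: stream[22..23]='7' size=0x7=7, data at stream[25..32]='cvsw7ub' -> body[12..19], body so far='jk8uzg2gsaczcvsw7ub'
Chunk 4: stream[34..35]='0' size=0 (terminator). Final body='jk8uzg2gsaczcvsw7ub' (19 bytes)
Body byte 5 = 'g'

Answer: g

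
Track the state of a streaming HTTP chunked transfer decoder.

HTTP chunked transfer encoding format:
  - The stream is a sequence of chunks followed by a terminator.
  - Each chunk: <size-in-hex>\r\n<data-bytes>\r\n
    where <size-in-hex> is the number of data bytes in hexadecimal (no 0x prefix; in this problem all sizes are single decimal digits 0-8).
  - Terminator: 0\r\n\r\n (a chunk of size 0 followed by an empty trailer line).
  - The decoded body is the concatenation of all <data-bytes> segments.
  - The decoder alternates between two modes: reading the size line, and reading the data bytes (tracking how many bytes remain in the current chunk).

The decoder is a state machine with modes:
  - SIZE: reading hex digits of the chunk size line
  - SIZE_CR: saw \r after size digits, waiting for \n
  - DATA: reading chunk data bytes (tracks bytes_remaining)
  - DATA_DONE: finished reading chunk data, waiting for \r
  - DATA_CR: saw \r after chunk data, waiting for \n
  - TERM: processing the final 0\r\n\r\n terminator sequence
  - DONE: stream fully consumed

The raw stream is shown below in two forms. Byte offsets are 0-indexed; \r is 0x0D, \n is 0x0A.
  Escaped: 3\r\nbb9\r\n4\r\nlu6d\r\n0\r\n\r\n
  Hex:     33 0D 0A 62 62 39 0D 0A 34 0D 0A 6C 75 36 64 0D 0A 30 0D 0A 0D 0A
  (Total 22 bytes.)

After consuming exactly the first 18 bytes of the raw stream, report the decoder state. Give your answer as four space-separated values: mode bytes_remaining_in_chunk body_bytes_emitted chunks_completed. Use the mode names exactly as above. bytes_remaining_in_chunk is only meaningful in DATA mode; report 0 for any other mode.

Byte 0 = '3': mode=SIZE remaining=0 emitted=0 chunks_done=0
Byte 1 = 0x0D: mode=SIZE_CR remaining=0 emitted=0 chunks_done=0
Byte 2 = 0x0A: mode=DATA remaining=3 emitted=0 chunks_done=0
Byte 3 = 'b': mode=DATA remaining=2 emitted=1 chunks_done=0
Byte 4 = 'b': mode=DATA remaining=1 emitted=2 chunks_done=0
Byte 5 = '9': mode=DATA_DONE remaining=0 emitted=3 chunks_done=0
Byte 6 = 0x0D: mode=DATA_CR remaining=0 emitted=3 chunks_done=0
Byte 7 = 0x0A: mode=SIZE remaining=0 emitted=3 chunks_done=1
Byte 8 = '4': mode=SIZE remaining=0 emitted=3 chunks_done=1
Byte 9 = 0x0D: mode=SIZE_CR remaining=0 emitted=3 chunks_done=1
Byte 10 = 0x0A: mode=DATA remaining=4 emitted=3 chunks_done=1
Byte 11 = 'l': mode=DATA remaining=3 emitted=4 chunks_done=1
Byte 12 = 'u': mode=DATA remaining=2 emitted=5 chunks_done=1
Byte 13 = '6': mode=DATA remaining=1 emitted=6 chunks_done=1
Byte 14 = 'd': mode=DATA_DONE remaining=0 emitted=7 chunks_done=1
Byte 15 = 0x0D: mode=DATA_CR remaining=0 emitted=7 chunks_done=1
Byte 16 = 0x0A: mode=SIZE remaining=0 emitted=7 chunks_done=2
Byte 17 = '0': mode=SIZE remaining=0 emitted=7 chunks_done=2

Answer: SIZE 0 7 2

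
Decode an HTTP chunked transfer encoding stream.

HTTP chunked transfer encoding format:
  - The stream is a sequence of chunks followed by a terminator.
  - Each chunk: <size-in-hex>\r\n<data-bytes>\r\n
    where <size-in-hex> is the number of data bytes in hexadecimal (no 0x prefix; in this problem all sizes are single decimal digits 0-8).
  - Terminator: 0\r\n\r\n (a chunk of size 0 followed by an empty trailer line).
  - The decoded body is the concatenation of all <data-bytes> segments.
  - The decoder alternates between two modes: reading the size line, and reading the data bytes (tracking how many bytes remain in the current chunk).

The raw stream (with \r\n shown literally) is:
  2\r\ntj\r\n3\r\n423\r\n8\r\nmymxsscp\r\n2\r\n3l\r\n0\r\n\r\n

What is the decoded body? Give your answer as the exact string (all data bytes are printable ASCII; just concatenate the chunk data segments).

Chunk 1: stream[0..1]='2' size=0x2=2, data at stream[3..5]='tj' -> body[0..2], body so far='tj'
Chunk 2: stream[7..8]='3' size=0x3=3, data at stream[10..13]='423' -> body[2..5], body so far='tj423'
Chunk 3: stream[15..16]='8' size=0x8=8, data at stream[18..26]='mymxsscp' -> body[5..13], body so far='tj423mymxsscp'
Chunk 4: stream[28..29]='2' size=0x2=2, data at stream[31..33]='3l' -> body[13..15], body so far='tj423mymxsscp3l'
Chunk 5: stream[35..36]='0' size=0 (terminator). Final body='tj423mymxsscp3l' (15 bytes)

Answer: tj423mymxsscp3l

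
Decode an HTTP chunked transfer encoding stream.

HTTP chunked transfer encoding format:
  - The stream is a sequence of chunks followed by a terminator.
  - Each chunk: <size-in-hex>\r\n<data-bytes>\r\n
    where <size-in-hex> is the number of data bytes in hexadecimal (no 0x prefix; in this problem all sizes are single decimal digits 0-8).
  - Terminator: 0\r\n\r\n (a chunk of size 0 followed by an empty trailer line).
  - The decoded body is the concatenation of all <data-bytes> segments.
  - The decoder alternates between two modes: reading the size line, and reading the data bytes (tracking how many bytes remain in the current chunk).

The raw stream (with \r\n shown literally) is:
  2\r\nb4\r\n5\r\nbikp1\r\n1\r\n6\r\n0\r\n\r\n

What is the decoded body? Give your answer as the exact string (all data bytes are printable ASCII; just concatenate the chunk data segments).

Chunk 1: stream[0..1]='2' size=0x2=2, data at stream[3..5]='b4' -> body[0..2], body so far='b4'
Chunk 2: stream[7..8]='5' size=0x5=5, data at stream[10..15]='bikp1' -> body[2..7], body so far='b4bikp1'
Chunk 3: stream[17..18]='1' size=0x1=1, data at stream[20..21]='6' -> body[7..8], body so far='b4bikp16'
Chunk 4: stream[23..24]='0' size=0 (terminator). Final body='b4bikp16' (8 bytes)

Answer: b4bikp16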